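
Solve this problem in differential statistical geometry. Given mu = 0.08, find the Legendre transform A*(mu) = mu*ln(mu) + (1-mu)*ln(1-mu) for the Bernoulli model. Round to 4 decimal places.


Legendre transform for Bernoulli:
A*(mu) = mu*log(mu) + (1-mu)*log(1-mu).
mu = 0.08, 1-mu = 0.92.
mu*log(mu) = 0.08*log(0.08) = -0.202058.
(1-mu)*log(1-mu) = 0.92*log(0.92) = -0.076711.
A* = -0.202058 + -0.076711 = -0.2788

-0.2788


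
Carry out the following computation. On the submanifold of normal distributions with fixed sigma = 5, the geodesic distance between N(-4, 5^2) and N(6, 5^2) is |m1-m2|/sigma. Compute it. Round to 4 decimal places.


On the fixed-variance normal subfamily, geodesic distance = |m1-m2|/sigma.
|-4 - 6| = 10.
sigma = 5.
d = 10/5 = 2.0000

2.0000


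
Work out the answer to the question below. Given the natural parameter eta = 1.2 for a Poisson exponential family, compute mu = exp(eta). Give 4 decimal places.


Expectation parameter for Poisson exponential family:
mu = exp(eta).
eta = 1.2.
mu = exp(1.2) = 3.3201

3.3201


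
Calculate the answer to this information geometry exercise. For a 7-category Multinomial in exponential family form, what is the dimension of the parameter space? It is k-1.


Exponential family dimension calculation:
For Multinomial with k=7 categories, dim = k-1 = 6.

6


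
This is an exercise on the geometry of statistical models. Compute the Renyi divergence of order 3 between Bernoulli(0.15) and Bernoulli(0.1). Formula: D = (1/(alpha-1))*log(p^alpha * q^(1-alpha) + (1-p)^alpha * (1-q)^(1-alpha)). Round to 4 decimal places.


Renyi divergence of order alpha between Bernoulli distributions:
D = (1/(alpha-1))*log(p^alpha * q^(1-alpha) + (1-p)^alpha * (1-q)^(1-alpha)).
alpha = 3, p = 0.15, q = 0.1.
p^alpha * q^(1-alpha) = 0.15^3 * 0.1^-2 = 0.3375.
(1-p)^alpha * (1-q)^(1-alpha) = 0.85^3 * 0.9^-2 = 0.758179.
sum = 0.3375 + 0.758179 = 1.095679.
D = (1/2)*log(1.095679) = 0.0457

0.0457


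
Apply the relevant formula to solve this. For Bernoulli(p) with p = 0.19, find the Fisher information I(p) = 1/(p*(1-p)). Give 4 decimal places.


For Bernoulli(p), Fisher information is I(p) = 1/(p*(1-p)).
p = 0.19, 1-p = 0.81.
p*(1-p) = 0.1539.
I(p) = 1/0.1539 = 6.4977

6.4977


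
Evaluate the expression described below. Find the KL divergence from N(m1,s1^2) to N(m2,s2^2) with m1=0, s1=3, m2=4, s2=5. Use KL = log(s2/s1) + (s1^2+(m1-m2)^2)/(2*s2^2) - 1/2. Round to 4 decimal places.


KL divergence between normal distributions:
KL = log(s2/s1) + (s1^2 + (m1-m2)^2)/(2*s2^2) - 1/2.
log(5/3) = 0.510826.
(3^2 + (0-4)^2)/(2*5^2) = (9 + 16)/50 = 0.5.
KL = 0.510826 + 0.5 - 0.5 = 0.5108

0.5108


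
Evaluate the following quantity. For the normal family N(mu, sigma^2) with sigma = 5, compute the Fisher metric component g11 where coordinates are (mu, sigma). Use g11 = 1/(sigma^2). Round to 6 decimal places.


For the 2-parameter normal family, the Fisher metric has:
  g11 = 1/sigma^2, g22 = 2/sigma^2.
sigma = 5, sigma^2 = 25.
g11 = 0.040000

0.040000


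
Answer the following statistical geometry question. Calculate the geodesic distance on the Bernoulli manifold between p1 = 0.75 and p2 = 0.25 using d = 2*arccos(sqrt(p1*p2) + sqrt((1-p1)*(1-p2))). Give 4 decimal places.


Geodesic distance on Bernoulli manifold:
d(p1,p2) = 2*arccos(sqrt(p1*p2) + sqrt((1-p1)*(1-p2))).
sqrt(p1*p2) = sqrt(0.75*0.25) = 0.433013.
sqrt((1-p1)*(1-p2)) = sqrt(0.25*0.75) = 0.433013.
arg = 0.433013 + 0.433013 = 0.866025.
d = 2*arccos(0.866025) = 1.0472

1.0472


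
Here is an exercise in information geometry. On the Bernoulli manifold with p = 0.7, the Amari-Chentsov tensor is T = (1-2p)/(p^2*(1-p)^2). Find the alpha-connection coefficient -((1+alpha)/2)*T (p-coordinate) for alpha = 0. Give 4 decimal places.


Skewness (Amari-Chentsov) tensor: T = (1-2p)/(p^2*(1-p)^2).
p = 0.7, 1-2p = -0.4, p^2 = 0.49, (1-p)^2 = 0.09.
T = -0.4/(0.49 * 0.09) = -9.070295.
In the p-coordinate, Gamma^(alpha) = Gamma^(0) - (alpha/2)*T with Gamma^(0) = (1/2)*g'(p) = -T/2,
so Gamma^(alpha) = -((1+alpha)/2)*T.
alpha = 0, -(1+alpha)/2 = -0.5.
Gamma = -0.5 * -9.070295 = 4.5351

4.5351


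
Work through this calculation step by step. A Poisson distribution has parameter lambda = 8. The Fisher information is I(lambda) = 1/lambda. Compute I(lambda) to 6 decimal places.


Fisher information for Poisson: I(lambda) = 1/lambda.
lambda = 8.
I(lambda) = 1/8 = 0.125000

0.125000


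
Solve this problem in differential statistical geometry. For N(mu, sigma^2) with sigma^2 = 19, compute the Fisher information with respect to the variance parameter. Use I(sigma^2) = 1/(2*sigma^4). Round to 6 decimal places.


Fisher information for variance: I(sigma^2) = 1/(2*sigma^4).
sigma^2 = 19, so sigma^4 = 361.
I = 1/(2*361) = 1/722 = 0.001385

0.001385


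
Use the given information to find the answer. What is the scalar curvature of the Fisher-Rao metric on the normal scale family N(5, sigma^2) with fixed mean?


This family has a single free parameter, so its statistical manifold
is 1-dimensional. The Riemann curvature tensor of any 1-dimensional
Riemannian manifold vanishes identically, so R = 0.

0


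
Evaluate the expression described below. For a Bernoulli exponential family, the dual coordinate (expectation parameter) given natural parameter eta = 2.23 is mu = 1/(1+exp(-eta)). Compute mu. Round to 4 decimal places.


Dual coordinate (expectation parameter) for Bernoulli:
mu = 1/(1+exp(-eta)).
eta = 2.23.
exp(-eta) = exp(-2.23) = 0.107528.
mu = 1/(1+0.107528) = 0.9029

0.9029


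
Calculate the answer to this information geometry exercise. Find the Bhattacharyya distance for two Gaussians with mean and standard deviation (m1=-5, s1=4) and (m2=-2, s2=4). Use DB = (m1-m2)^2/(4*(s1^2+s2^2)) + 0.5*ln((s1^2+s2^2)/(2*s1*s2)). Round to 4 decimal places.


Bhattacharyya distance between two Gaussians:
DB = (m1-m2)^2/(4*(s1^2+s2^2)) + (1/2)*ln((s1^2+s2^2)/(2*s1*s2)).
(m1-m2)^2 = (-3)^2 = 9.
s1^2+s2^2 = 16 + 16 = 32.
term1 = 9/128 = 0.070312.
term2 = 0.5*ln(32/32.0) = 0.0.
DB = 0.070312 + 0.0 = 0.0703

0.0703


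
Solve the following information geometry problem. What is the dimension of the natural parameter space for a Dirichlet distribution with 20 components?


Exponential family dimension calculation:
Dirichlet with 20 components has 20 natural parameters.

20


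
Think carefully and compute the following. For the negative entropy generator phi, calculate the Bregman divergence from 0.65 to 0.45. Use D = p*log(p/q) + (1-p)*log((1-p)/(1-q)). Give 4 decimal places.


Bregman divergence with negative entropy generator:
D = p*log(p/q) + (1-p)*log((1-p)/(1-q)).
p = 0.65, q = 0.45.
p*log(p/q) = 0.65*log(0.65/0.45) = 0.239021.
(1-p)*log((1-p)/(1-q)) = 0.35*log(0.35/0.55) = -0.158195.
D = 0.239021 + -0.158195 = 0.0808

0.0808


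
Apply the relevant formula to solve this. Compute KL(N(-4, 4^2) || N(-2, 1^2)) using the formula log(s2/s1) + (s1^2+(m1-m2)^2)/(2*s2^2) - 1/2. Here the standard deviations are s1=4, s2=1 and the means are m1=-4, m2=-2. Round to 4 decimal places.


KL divergence between normal distributions:
KL = log(s2/s1) + (s1^2 + (m1-m2)^2)/(2*s2^2) - 1/2.
log(1/4) = -1.386294.
(4^2 + (-4--2)^2)/(2*1^2) = (16 + 4)/2 = 10.0.
KL = -1.386294 + 10.0 - 0.5 = 8.1137

8.1137


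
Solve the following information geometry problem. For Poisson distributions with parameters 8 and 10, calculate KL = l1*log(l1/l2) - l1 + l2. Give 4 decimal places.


KL divergence for Poisson:
KL = l1*log(l1/l2) - l1 + l2.
l1 = 8, l2 = 10.
log(8/10) = -0.223144.
l1*log(l1/l2) = 8 * -0.223144 = -1.785148.
KL = -1.785148 - 8 + 10 = 0.2149

0.2149


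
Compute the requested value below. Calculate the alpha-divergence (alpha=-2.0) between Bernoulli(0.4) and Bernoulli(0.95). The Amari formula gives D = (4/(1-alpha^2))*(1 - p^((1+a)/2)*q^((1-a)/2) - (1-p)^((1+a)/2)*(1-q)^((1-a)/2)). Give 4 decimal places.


Amari alpha-divergence:
D = (4/(1-alpha^2))*(1 - p^((1+a)/2)*q^((1-a)/2) - (1-p)^((1+a)/2)*(1-q)^((1-a)/2)).
alpha = -2.0, p = 0.4, q = 0.95.
e1 = (1+alpha)/2 = -0.5, e2 = (1-alpha)/2 = 1.5.
t1 = p^e1 * q^e2 = 0.4^-0.5 * 0.95^1.5 = 1.464048.
t2 = (1-p)^e1 * (1-q)^e2 = 0.6^-0.5 * 0.05^1.5 = 0.014434.
4/(1-alpha^2) = -1.333333.
D = -1.333333*(1 - 1.464048 - 0.014434) = 0.6380

0.6380


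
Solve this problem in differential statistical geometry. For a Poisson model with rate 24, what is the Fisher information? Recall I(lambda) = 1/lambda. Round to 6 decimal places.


Fisher information for Poisson: I(lambda) = 1/lambda.
lambda = 24.
I(lambda) = 1/24 = 0.041667

0.041667


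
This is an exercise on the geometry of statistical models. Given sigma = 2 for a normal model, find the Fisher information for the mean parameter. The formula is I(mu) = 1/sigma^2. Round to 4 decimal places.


The Fisher information for the mean of a normal distribution is I(mu) = 1/sigma^2.
sigma = 2, so sigma^2 = 4.
I(mu) = 1/4 = 0.2500

0.2500


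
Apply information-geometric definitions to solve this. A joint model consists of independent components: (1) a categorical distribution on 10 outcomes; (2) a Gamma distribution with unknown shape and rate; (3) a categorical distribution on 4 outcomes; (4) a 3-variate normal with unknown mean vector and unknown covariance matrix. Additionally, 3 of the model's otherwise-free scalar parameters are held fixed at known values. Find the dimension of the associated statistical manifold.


The dimension of a statistical manifold equals the number of free
(independent) real parameters of the model. For a product of independent
blocks the parameter counts add.
- categorical on 10 outcomes (probabilities sum to 1): 10-1 = 9.
- Gamma (shape, rate): 2.
- categorical on 4 outcomes (probabilities sum to 1): 4-1 = 3.
- 3-variate normal: 3 (mean) + 3*4/2 = 6 (symmetric covariance) = 9.
Total = 9 + 2 + 3 + 9 = 23.
3 parameter(s) fixed at known values: 23 - 3 = 20.
Dimension = 20

20


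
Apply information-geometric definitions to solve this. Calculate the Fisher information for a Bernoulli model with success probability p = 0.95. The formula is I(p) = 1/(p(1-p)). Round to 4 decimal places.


For Bernoulli(p), Fisher information is I(p) = 1/(p*(1-p)).
p = 0.95, 1-p = 0.05.
p*(1-p) = 0.0475.
I(p) = 1/0.0475 = 21.0526

21.0526


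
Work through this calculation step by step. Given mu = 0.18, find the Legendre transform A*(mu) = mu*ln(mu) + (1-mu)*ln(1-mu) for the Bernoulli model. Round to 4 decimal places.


Legendre transform for Bernoulli:
A*(mu) = mu*log(mu) + (1-mu)*log(1-mu).
mu = 0.18, 1-mu = 0.82.
mu*log(mu) = 0.18*log(0.18) = -0.308664.
(1-mu)*log(1-mu) = 0.82*log(0.82) = -0.16273.
A* = -0.308664 + -0.16273 = -0.4714

-0.4714


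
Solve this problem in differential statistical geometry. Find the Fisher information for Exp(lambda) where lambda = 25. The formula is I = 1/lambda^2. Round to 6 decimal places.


Fisher information for exponential: I(lambda) = 1/lambda^2.
lambda = 25, lambda^2 = 625.
I = 1/625 = 0.001600

0.001600


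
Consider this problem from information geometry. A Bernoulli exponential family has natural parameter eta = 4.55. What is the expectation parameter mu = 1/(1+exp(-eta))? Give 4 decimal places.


Dual coordinate (expectation parameter) for Bernoulli:
mu = 1/(1+exp(-eta)).
eta = 4.55.
exp(-eta) = exp(-4.55) = 0.010567.
mu = 1/(1+0.010567) = 0.9895

0.9895


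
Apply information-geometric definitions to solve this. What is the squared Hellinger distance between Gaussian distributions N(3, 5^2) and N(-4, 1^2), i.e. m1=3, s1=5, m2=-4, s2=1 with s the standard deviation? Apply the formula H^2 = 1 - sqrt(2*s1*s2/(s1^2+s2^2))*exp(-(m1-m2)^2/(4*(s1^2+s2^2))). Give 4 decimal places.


Squared Hellinger distance for Gaussians:
H^2 = 1 - sqrt(2*s1*s2/(s1^2+s2^2)) * exp(-(m1-m2)^2/(4*(s1^2+s2^2))).
s1^2 = 25, s2^2 = 1, s1^2+s2^2 = 26.
sqrt(2*5*1/(26)) = 0.620174.
(m1-m2)^2 = (7)^2 = 49.
exp(-49/(4*26)) = exp(-0.471154) = 0.624282.
H^2 = 1 - 0.620174*0.624282 = 0.6128

0.6128


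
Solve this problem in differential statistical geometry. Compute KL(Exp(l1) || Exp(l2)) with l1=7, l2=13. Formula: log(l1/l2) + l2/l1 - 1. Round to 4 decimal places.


KL divergence for exponential family:
KL = log(l1/l2) + l2/l1 - 1.
log(7/13) = -0.619039.
13/7 = 1.857143.
KL = -0.619039 + 1.857143 - 1 = 0.2381

0.2381


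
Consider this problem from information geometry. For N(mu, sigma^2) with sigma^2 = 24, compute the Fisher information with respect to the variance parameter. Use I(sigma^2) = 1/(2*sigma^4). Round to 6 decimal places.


Fisher information for variance: I(sigma^2) = 1/(2*sigma^4).
sigma^2 = 24, so sigma^4 = 576.
I = 1/(2*576) = 1/1152 = 0.000868

0.000868


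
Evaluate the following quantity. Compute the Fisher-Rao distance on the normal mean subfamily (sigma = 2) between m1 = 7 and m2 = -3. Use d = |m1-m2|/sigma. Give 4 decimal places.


On the fixed-variance normal subfamily, geodesic distance = |m1-m2|/sigma.
|7 - -3| = 10.
sigma = 2.
d = 10/2 = 5.0000

5.0000


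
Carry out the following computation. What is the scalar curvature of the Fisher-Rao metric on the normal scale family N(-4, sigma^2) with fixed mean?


This family has a single free parameter, so its statistical manifold
is 1-dimensional. The Riemann curvature tensor of any 1-dimensional
Riemannian manifold vanishes identically, so R = 0.

0


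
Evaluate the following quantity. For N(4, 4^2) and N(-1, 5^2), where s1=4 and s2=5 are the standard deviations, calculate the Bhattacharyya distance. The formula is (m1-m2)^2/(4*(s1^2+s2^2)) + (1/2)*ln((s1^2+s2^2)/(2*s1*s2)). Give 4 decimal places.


Bhattacharyya distance between two Gaussians:
DB = (m1-m2)^2/(4*(s1^2+s2^2)) + (1/2)*ln((s1^2+s2^2)/(2*s1*s2)).
(m1-m2)^2 = (5)^2 = 25.
s1^2+s2^2 = 16 + 25 = 41.
term1 = 25/164 = 0.152439.
term2 = 0.5*ln(41/40.0) = 0.012346.
DB = 0.152439 + 0.012346 = 0.1648

0.1648


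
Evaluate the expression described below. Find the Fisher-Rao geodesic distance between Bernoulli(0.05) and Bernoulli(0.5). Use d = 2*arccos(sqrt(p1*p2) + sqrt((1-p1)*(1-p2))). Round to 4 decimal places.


Geodesic distance on Bernoulli manifold:
d(p1,p2) = 2*arccos(sqrt(p1*p2) + sqrt((1-p1)*(1-p2))).
sqrt(p1*p2) = sqrt(0.05*0.5) = 0.158114.
sqrt((1-p1)*(1-p2)) = sqrt(0.95*0.5) = 0.689202.
arg = 0.158114 + 0.689202 = 0.847316.
d = 2*arccos(0.847316) = 1.1198

1.1198


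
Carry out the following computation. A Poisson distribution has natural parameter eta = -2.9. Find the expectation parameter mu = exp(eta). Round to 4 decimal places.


Expectation parameter for Poisson exponential family:
mu = exp(eta).
eta = -2.9.
mu = exp(-2.9) = 0.0550

0.0550


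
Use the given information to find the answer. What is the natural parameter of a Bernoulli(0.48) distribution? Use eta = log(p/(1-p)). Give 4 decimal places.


Natural parameter for Bernoulli: eta = log(p/(1-p)).
p = 0.48, 1-p = 0.52.
p/(1-p) = 0.923077.
eta = log(0.923077) = -0.0800

-0.0800


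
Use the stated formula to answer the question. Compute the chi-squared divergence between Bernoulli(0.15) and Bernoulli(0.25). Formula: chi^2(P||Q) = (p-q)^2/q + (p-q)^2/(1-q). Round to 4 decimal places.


Chi-squared divergence between Bernoulli distributions:
chi^2 = (p-q)^2/q + (p-q)^2/(1-q).
p = 0.15, q = 0.25, p-q = -0.1.
(p-q)^2 = 0.01.
term1 = 0.01/0.25 = 0.04.
term2 = 0.01/0.75 = 0.013333.
chi^2 = 0.04 + 0.013333 = 0.0533

0.0533


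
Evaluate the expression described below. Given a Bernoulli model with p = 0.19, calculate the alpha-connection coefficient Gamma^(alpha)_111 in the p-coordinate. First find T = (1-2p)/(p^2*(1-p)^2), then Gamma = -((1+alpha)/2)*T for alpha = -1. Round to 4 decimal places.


Skewness (Amari-Chentsov) tensor: T = (1-2p)/(p^2*(1-p)^2).
p = 0.19, 1-2p = 0.62, p^2 = 0.0361, (1-p)^2 = 0.6561.
T = 0.62/(0.0361 * 0.6561) = 26.176673.
In the p-coordinate, Gamma^(alpha) = Gamma^(0) - (alpha/2)*T with Gamma^(0) = (1/2)*g'(p) = -T/2,
so Gamma^(alpha) = -((1+alpha)/2)*T.
alpha = -1, -(1+alpha)/2 = 0.0.
Gamma = 0.0 * 26.176673 = 0.0000

0.0000


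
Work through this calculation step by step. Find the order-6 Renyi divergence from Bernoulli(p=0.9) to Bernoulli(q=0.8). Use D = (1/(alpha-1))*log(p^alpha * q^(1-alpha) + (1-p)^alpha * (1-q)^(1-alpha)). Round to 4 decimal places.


Renyi divergence of order alpha between Bernoulli distributions:
D = (1/(alpha-1))*log(p^alpha * q^(1-alpha) + (1-p)^alpha * (1-q)^(1-alpha)).
alpha = 6, p = 0.9, q = 0.8.
p^alpha * q^(1-alpha) = 0.9^6 * 0.8^-5 = 1.621829.
(1-p)^alpha * (1-q)^(1-alpha) = 0.1^6 * 0.2^-5 = 0.003125.
sum = 1.621829 + 0.003125 = 1.624954.
D = (1/5)*log(1.624954) = 0.0971

0.0971


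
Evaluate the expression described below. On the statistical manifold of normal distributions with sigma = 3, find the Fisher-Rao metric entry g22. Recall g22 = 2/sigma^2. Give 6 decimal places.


For the 2-parameter normal family, the Fisher metric has:
  g11 = 1/sigma^2, g22 = 2/sigma^2.
sigma = 3, sigma^2 = 9.
g22 = 0.222222

0.222222


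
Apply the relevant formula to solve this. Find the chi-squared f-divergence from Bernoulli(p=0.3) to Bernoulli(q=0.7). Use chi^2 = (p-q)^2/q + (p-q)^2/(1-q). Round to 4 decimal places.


Chi-squared divergence between Bernoulli distributions:
chi^2 = (p-q)^2/q + (p-q)^2/(1-q).
p = 0.3, q = 0.7, p-q = -0.4.
(p-q)^2 = 0.16.
term1 = 0.16/0.7 = 0.228571.
term2 = 0.16/0.3 = 0.533333.
chi^2 = 0.228571 + 0.533333 = 0.7619

0.7619


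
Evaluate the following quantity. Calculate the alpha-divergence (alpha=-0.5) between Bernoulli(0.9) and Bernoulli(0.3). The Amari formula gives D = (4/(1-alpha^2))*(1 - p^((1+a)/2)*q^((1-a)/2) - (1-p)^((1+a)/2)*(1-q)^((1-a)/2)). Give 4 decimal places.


Amari alpha-divergence:
D = (4/(1-alpha^2))*(1 - p^((1+a)/2)*q^((1-a)/2) - (1-p)^((1+a)/2)*(1-q)^((1-a)/2)).
alpha = -0.5, p = 0.9, q = 0.3.
e1 = (1+alpha)/2 = 0.25, e2 = (1-alpha)/2 = 0.75.
t1 = p^e1 * q^e2 = 0.9^0.25 * 0.3^0.75 = 0.394822.
t2 = (1-p)^e1 * (1-q)^e2 = 0.1^0.25 * 0.7^0.75 = 0.430352.
4/(1-alpha^2) = 5.333333.
D = 5.333333*(1 - 0.394822 - 0.430352) = 0.9324

0.9324


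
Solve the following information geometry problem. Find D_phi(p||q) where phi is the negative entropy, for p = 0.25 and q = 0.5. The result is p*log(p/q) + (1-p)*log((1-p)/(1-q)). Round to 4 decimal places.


Bregman divergence with negative entropy generator:
D = p*log(p/q) + (1-p)*log((1-p)/(1-q)).
p = 0.25, q = 0.5.
p*log(p/q) = 0.25*log(0.25/0.5) = -0.173287.
(1-p)*log((1-p)/(1-q)) = 0.75*log(0.75/0.5) = 0.304099.
D = -0.173287 + 0.304099 = 0.1308

0.1308


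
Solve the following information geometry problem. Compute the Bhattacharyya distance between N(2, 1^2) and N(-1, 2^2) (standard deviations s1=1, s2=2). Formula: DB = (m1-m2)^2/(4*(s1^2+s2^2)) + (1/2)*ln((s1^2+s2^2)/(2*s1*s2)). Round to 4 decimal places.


Bhattacharyya distance between two Gaussians:
DB = (m1-m2)^2/(4*(s1^2+s2^2)) + (1/2)*ln((s1^2+s2^2)/(2*s1*s2)).
(m1-m2)^2 = (3)^2 = 9.
s1^2+s2^2 = 1 + 4 = 5.
term1 = 9/20 = 0.45.
term2 = 0.5*ln(5/4.0) = 0.111572.
DB = 0.45 + 0.111572 = 0.5616

0.5616


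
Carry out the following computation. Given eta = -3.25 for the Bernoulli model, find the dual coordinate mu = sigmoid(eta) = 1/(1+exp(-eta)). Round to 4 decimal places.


Dual coordinate (expectation parameter) for Bernoulli:
mu = 1/(1+exp(-eta)).
eta = -3.25.
exp(-eta) = exp(3.25) = 25.79034.
mu = 1/(1+25.79034) = 0.0373

0.0373


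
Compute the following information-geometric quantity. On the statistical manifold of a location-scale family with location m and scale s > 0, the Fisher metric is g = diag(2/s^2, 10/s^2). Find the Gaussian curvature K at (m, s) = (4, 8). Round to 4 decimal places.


The metric has the form g = (A dm^2 + B ds^2)/s^2 with A = 2, B = 10.
Substitute u = sqrt(A/B)*m: g = B*(du^2 + ds^2)/s^2, i.e. B times the
Poincare upper half-plane metric, which has constant Gaussian curvature -1.
Scaling a 2D metric by a constant c divides the Gaussian curvature by c,
so K = -1/B = -1/(10) = -0.1000 everywhere (the point (m, s) = (4, 8) is irrelevant:
the curvature is constant).
The requested Gaussian curvature is K = -0.1000.

-0.1000


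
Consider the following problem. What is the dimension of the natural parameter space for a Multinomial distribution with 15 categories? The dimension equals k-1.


Exponential family dimension calculation:
For Multinomial with k=15 categories, dim = k-1 = 14.

14


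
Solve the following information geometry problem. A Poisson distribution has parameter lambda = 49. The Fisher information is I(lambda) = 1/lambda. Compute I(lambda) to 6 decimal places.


Fisher information for Poisson: I(lambda) = 1/lambda.
lambda = 49.
I(lambda) = 1/49 = 0.020408

0.020408


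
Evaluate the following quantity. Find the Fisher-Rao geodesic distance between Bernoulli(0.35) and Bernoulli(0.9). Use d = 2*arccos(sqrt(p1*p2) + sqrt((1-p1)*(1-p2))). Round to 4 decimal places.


Geodesic distance on Bernoulli manifold:
d(p1,p2) = 2*arccos(sqrt(p1*p2) + sqrt((1-p1)*(1-p2))).
sqrt(p1*p2) = sqrt(0.35*0.9) = 0.561249.
sqrt((1-p1)*(1-p2)) = sqrt(0.65*0.1) = 0.254951.
arg = 0.561249 + 0.254951 = 0.8162.
d = 2*arccos(0.8162) = 1.2320

1.2320


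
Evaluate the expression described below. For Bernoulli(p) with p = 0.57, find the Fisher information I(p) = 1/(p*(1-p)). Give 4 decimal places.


For Bernoulli(p), Fisher information is I(p) = 1/(p*(1-p)).
p = 0.57, 1-p = 0.43.
p*(1-p) = 0.2451.
I(p) = 1/0.2451 = 4.0800

4.0800


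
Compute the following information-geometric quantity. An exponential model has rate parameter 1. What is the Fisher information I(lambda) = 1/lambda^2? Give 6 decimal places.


Fisher information for exponential: I(lambda) = 1/lambda^2.
lambda = 1, lambda^2 = 1.
I = 1/1 = 1.000000

1.000000


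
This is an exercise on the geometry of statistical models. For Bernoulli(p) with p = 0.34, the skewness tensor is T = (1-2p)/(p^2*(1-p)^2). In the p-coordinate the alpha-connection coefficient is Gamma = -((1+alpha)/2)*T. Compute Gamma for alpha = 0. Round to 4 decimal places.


Skewness (Amari-Chentsov) tensor: T = (1-2p)/(p^2*(1-p)^2).
p = 0.34, 1-2p = 0.32, p^2 = 0.1156, (1-p)^2 = 0.4356.
T = 0.32/(0.1156 * 0.4356) = 6.354835.
In the p-coordinate, Gamma^(alpha) = Gamma^(0) - (alpha/2)*T with Gamma^(0) = (1/2)*g'(p) = -T/2,
so Gamma^(alpha) = -((1+alpha)/2)*T.
alpha = 0, -(1+alpha)/2 = -0.5.
Gamma = -0.5 * 6.354835 = -3.1774

-3.1774


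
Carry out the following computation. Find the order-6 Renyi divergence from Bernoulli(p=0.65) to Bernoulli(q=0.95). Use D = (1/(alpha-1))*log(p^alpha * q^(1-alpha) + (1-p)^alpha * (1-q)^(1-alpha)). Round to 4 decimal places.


Renyi divergence of order alpha between Bernoulli distributions:
D = (1/(alpha-1))*log(p^alpha * q^(1-alpha) + (1-p)^alpha * (1-q)^(1-alpha)).
alpha = 6, p = 0.65, q = 0.95.
p^alpha * q^(1-alpha) = 0.65^6 * 0.95^-5 = 0.097468.
(1-p)^alpha * (1-q)^(1-alpha) = 0.35^6 * 0.05^-5 = 5882.45.
sum = 0.097468 + 5882.45 = 5882.547468.
D = (1/5)*log(5882.547468) = 1.7359

1.7359


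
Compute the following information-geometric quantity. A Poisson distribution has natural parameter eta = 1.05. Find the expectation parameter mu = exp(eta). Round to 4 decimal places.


Expectation parameter for Poisson exponential family:
mu = exp(eta).
eta = 1.05.
mu = exp(1.05) = 2.8577

2.8577


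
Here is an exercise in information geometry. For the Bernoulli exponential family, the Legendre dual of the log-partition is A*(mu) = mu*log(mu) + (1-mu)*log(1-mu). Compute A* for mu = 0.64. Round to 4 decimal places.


Legendre transform for Bernoulli:
A*(mu) = mu*log(mu) + (1-mu)*log(1-mu).
mu = 0.64, 1-mu = 0.36.
mu*log(mu) = 0.64*log(0.64) = -0.285624.
(1-mu)*log(1-mu) = 0.36*log(0.36) = -0.367794.
A* = -0.285624 + -0.367794 = -0.6534

-0.6534


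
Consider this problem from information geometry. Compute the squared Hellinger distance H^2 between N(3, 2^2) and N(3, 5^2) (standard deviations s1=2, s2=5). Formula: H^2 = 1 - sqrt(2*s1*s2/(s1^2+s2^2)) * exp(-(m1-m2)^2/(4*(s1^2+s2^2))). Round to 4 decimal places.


Squared Hellinger distance for Gaussians:
H^2 = 1 - sqrt(2*s1*s2/(s1^2+s2^2)) * exp(-(m1-m2)^2/(4*(s1^2+s2^2))).
s1^2 = 4, s2^2 = 25, s1^2+s2^2 = 29.
sqrt(2*2*5/(29)) = 0.830455.
(m1-m2)^2 = (0)^2 = 0.
exp(-0/(4*29)) = exp(0.0) = 1.0.
H^2 = 1 - 0.830455*1.0 = 0.1695

0.1695


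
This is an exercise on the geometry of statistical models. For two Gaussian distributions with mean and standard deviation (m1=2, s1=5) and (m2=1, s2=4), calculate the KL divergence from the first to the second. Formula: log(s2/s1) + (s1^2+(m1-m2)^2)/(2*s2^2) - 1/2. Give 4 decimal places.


KL divergence between normal distributions:
KL = log(s2/s1) + (s1^2 + (m1-m2)^2)/(2*s2^2) - 1/2.
log(4/5) = -0.223144.
(5^2 + (2-1)^2)/(2*4^2) = (25 + 1)/32 = 0.8125.
KL = -0.223144 + 0.8125 - 0.5 = 0.0894

0.0894


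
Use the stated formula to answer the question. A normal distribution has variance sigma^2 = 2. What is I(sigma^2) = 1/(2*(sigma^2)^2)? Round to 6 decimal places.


Fisher information for variance: I(sigma^2) = 1/(2*sigma^4).
sigma^2 = 2, so sigma^4 = 4.
I = 1/(2*4) = 1/8 = 0.125000

0.125000


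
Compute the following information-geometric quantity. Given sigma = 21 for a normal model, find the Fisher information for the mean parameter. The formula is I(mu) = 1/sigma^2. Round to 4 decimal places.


The Fisher information for the mean of a normal distribution is I(mu) = 1/sigma^2.
sigma = 21, so sigma^2 = 441.
I(mu) = 1/441 = 0.0023

0.0023


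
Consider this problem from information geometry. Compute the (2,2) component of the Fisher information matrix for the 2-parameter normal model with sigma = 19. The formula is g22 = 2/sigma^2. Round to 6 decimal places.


For the 2-parameter normal family, the Fisher metric has:
  g11 = 1/sigma^2, g22 = 2/sigma^2.
sigma = 19, sigma^2 = 361.
g22 = 0.005540

0.005540


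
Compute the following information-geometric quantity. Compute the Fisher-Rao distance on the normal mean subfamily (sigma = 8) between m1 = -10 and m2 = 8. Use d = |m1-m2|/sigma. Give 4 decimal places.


On the fixed-variance normal subfamily, geodesic distance = |m1-m2|/sigma.
|-10 - 8| = 18.
sigma = 8.
d = 18/8 = 2.2500

2.2500


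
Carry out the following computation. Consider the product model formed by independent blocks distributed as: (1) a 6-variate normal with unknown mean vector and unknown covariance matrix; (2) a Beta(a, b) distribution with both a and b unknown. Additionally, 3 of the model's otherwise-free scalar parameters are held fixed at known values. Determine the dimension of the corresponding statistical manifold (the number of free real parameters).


The dimension of a statistical manifold equals the number of free
(independent) real parameters of the model. For a product of independent
blocks the parameter counts add.
- 6-variate normal: 6 (mean) + 6*7/2 = 21 (symmetric covariance) = 27.
- Beta (a, b): 2.
Total = 27 + 2 = 29.
3 parameter(s) fixed at known values: 29 - 3 = 26.
Dimension = 26

26


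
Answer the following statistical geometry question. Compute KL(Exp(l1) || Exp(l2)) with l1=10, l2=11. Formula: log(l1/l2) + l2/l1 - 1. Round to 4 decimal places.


KL divergence for exponential family:
KL = log(l1/l2) + l2/l1 - 1.
log(10/11) = -0.09531.
11/10 = 1.1.
KL = -0.09531 + 1.1 - 1 = 0.0047

0.0047


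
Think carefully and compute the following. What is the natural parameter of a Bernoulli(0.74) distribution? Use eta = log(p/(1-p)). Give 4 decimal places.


Natural parameter for Bernoulli: eta = log(p/(1-p)).
p = 0.74, 1-p = 0.26.
p/(1-p) = 2.846154.
eta = log(2.846154) = 1.0460

1.0460


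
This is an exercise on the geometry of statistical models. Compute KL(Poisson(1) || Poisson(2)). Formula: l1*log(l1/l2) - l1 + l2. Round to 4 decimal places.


KL divergence for Poisson:
KL = l1*log(l1/l2) - l1 + l2.
l1 = 1, l2 = 2.
log(1/2) = -0.693147.
l1*log(l1/l2) = 1 * -0.693147 = -0.693147.
KL = -0.693147 - 1 + 2 = 0.3069

0.3069


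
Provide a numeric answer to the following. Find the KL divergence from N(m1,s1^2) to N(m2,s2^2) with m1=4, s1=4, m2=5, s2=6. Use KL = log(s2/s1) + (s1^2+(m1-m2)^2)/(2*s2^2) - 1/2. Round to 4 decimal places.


KL divergence between normal distributions:
KL = log(s2/s1) + (s1^2 + (m1-m2)^2)/(2*s2^2) - 1/2.
log(6/4) = 0.405465.
(4^2 + (4-5)^2)/(2*6^2) = (16 + 1)/72 = 0.236111.
KL = 0.405465 + 0.236111 - 0.5 = 0.1416

0.1416


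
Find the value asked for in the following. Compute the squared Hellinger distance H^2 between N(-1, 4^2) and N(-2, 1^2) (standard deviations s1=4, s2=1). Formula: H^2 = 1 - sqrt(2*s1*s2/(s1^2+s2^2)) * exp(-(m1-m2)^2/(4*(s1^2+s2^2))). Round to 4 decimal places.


Squared Hellinger distance for Gaussians:
H^2 = 1 - sqrt(2*s1*s2/(s1^2+s2^2)) * exp(-(m1-m2)^2/(4*(s1^2+s2^2))).
s1^2 = 16, s2^2 = 1, s1^2+s2^2 = 17.
sqrt(2*4*1/(17)) = 0.685994.
(m1-m2)^2 = (1)^2 = 1.
exp(-1/(4*17)) = exp(-0.014706) = 0.985402.
H^2 = 1 - 0.685994*0.985402 = 0.3240

0.3240


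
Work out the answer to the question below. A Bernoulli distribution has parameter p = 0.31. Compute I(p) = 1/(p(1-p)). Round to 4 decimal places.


For Bernoulli(p), Fisher information is I(p) = 1/(p*(1-p)).
p = 0.31, 1-p = 0.69.
p*(1-p) = 0.2139.
I(p) = 1/0.2139 = 4.6751

4.6751


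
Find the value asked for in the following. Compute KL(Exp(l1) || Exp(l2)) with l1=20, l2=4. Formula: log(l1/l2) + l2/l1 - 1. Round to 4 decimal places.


KL divergence for exponential family:
KL = log(l1/l2) + l2/l1 - 1.
log(20/4) = 1.609438.
4/20 = 0.2.
KL = 1.609438 + 0.2 - 1 = 0.8094

0.8094


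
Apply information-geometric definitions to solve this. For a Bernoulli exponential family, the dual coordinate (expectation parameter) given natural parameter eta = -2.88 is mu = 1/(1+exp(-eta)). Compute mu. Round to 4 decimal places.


Dual coordinate (expectation parameter) for Bernoulli:
mu = 1/(1+exp(-eta)).
eta = -2.88.
exp(-eta) = exp(2.88) = 17.814273.
mu = 1/(1+17.814273) = 0.0532

0.0532


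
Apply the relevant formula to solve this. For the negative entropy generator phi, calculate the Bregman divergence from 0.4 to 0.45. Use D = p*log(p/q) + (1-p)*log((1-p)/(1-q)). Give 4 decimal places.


Bregman divergence with negative entropy generator:
D = p*log(p/q) + (1-p)*log((1-p)/(1-q)).
p = 0.4, q = 0.45.
p*log(p/q) = 0.4*log(0.4/0.45) = -0.047113.
(1-p)*log((1-p)/(1-q)) = 0.6*log(0.6/0.55) = 0.052207.
D = -0.047113 + 0.052207 = 0.0051

0.0051


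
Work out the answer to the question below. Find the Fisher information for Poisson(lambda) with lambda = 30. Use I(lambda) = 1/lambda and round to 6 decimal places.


Fisher information for Poisson: I(lambda) = 1/lambda.
lambda = 30.
I(lambda) = 1/30 = 0.033333

0.033333


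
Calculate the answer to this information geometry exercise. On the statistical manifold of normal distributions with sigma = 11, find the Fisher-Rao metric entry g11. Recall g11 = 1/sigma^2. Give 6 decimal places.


For the 2-parameter normal family, the Fisher metric has:
  g11 = 1/sigma^2, g22 = 2/sigma^2.
sigma = 11, sigma^2 = 121.
g11 = 0.008264

0.008264


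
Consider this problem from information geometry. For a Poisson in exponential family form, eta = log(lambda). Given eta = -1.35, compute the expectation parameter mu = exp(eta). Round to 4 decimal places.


Expectation parameter for Poisson exponential family:
mu = exp(eta).
eta = -1.35.
mu = exp(-1.35) = 0.2592

0.2592


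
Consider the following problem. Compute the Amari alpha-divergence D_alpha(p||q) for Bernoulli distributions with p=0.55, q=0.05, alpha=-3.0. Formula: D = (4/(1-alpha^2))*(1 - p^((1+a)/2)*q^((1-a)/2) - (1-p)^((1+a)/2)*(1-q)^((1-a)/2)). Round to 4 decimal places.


Amari alpha-divergence:
D = (4/(1-alpha^2))*(1 - p^((1+a)/2)*q^((1-a)/2) - (1-p)^((1+a)/2)*(1-q)^((1-a)/2)).
alpha = -3.0, p = 0.55, q = 0.05.
e1 = (1+alpha)/2 = -1.0, e2 = (1-alpha)/2 = 2.0.
t1 = p^e1 * q^e2 = 0.55^-1.0 * 0.05^2.0 = 0.004545.
t2 = (1-p)^e1 * (1-q)^e2 = 0.45^-1.0 * 0.95^2.0 = 2.005556.
4/(1-alpha^2) = -0.5.
D = -0.5*(1 - 0.004545 - 2.005556) = 0.5051

0.5051


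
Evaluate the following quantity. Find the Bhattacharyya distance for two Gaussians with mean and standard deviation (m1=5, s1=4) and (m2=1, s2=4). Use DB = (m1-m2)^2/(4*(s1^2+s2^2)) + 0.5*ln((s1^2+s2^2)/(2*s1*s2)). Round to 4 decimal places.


Bhattacharyya distance between two Gaussians:
DB = (m1-m2)^2/(4*(s1^2+s2^2)) + (1/2)*ln((s1^2+s2^2)/(2*s1*s2)).
(m1-m2)^2 = (4)^2 = 16.
s1^2+s2^2 = 16 + 16 = 32.
term1 = 16/128 = 0.125.
term2 = 0.5*ln(32/32.0) = 0.0.
DB = 0.125 + 0.0 = 0.1250

0.1250


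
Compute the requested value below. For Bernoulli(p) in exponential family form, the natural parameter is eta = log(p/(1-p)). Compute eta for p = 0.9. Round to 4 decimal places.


Natural parameter for Bernoulli: eta = log(p/(1-p)).
p = 0.9, 1-p = 0.1.
p/(1-p) = 9.0.
eta = log(9.0) = 2.1972

2.1972


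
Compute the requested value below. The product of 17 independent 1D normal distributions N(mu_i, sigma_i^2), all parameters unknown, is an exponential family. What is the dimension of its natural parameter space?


Exponential family dimension calculation:
Each univariate normal has two natural parameters (mu/sigma^2 and -1/(2 sigma^2)).
With 17 independent components, dim = 2 * 17 = 34.

34


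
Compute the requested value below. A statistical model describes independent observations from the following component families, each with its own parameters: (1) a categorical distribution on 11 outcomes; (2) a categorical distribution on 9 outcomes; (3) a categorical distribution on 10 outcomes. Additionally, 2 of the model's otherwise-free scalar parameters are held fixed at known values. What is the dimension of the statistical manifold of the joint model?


The dimension of a statistical manifold equals the number of free
(independent) real parameters of the model. For a product of independent
blocks the parameter counts add.
- categorical on 11 outcomes (probabilities sum to 1): 11-1 = 10.
- categorical on 9 outcomes (probabilities sum to 1): 9-1 = 8.
- categorical on 10 outcomes (probabilities sum to 1): 10-1 = 9.
Total = 10 + 8 + 9 = 27.
2 parameter(s) fixed at known values: 27 - 2 = 25.
Dimension = 25

25


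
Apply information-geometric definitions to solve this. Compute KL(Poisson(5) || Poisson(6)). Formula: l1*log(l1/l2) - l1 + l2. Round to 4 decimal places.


KL divergence for Poisson:
KL = l1*log(l1/l2) - l1 + l2.
l1 = 5, l2 = 6.
log(5/6) = -0.182322.
l1*log(l1/l2) = 5 * -0.182322 = -0.911608.
KL = -0.911608 - 5 + 6 = 0.0884

0.0884


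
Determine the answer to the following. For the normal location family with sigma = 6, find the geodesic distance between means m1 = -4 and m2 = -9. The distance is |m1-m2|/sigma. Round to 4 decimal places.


On the fixed-variance normal subfamily, geodesic distance = |m1-m2|/sigma.
|-4 - -9| = 5.
sigma = 6.
d = 5/6 = 0.8333

0.8333


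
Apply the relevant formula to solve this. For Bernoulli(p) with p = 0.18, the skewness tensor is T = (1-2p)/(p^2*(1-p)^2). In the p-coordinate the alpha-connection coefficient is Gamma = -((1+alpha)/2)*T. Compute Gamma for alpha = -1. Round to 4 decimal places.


Skewness (Amari-Chentsov) tensor: T = (1-2p)/(p^2*(1-p)^2).
p = 0.18, 1-2p = 0.64, p^2 = 0.0324, (1-p)^2 = 0.6724.
T = 0.64/(0.0324 * 0.6724) = 29.376988.
In the p-coordinate, Gamma^(alpha) = Gamma^(0) - (alpha/2)*T with Gamma^(0) = (1/2)*g'(p) = -T/2,
so Gamma^(alpha) = -((1+alpha)/2)*T.
alpha = -1, -(1+alpha)/2 = 0.0.
Gamma = 0.0 * 29.376988 = 0.0000

0.0000


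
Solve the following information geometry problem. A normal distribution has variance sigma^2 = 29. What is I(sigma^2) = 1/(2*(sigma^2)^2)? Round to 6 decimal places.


Fisher information for variance: I(sigma^2) = 1/(2*sigma^4).
sigma^2 = 29, so sigma^4 = 841.
I = 1/(2*841) = 1/1682 = 0.000595

0.000595


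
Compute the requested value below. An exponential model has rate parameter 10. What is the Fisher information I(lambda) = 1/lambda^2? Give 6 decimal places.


Fisher information for exponential: I(lambda) = 1/lambda^2.
lambda = 10, lambda^2 = 100.
I = 1/100 = 0.010000

0.010000


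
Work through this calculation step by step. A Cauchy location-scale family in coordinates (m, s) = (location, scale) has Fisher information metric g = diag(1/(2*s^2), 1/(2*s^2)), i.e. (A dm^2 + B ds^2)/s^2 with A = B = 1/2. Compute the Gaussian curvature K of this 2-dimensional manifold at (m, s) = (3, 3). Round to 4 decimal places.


The metric has the form g = (A dm^2 + B ds^2)/s^2 with A = 1/2, B = 1/2.
Substitute u = sqrt(A/B)*m: g = B*(du^2 + ds^2)/s^2, i.e. B times the
Poincare upper half-plane metric, which has constant Gaussian curvature -1.
Scaling a 2D metric by a constant c divides the Gaussian curvature by c,
so K = -1/B = -1/(1/2) = -2.0000 everywhere (the point (m, s) = (3, 3) is irrelevant:
the curvature is constant).
The requested Gaussian curvature is K = -2.0000.

-2.0000


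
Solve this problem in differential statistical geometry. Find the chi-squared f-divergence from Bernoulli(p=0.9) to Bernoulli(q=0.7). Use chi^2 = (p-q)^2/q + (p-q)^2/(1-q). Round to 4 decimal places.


Chi-squared divergence between Bernoulli distributions:
chi^2 = (p-q)^2/q + (p-q)^2/(1-q).
p = 0.9, q = 0.7, p-q = 0.2.
(p-q)^2 = 0.04.
term1 = 0.04/0.7 = 0.057143.
term2 = 0.04/0.3 = 0.133333.
chi^2 = 0.057143 + 0.133333 = 0.1905

0.1905


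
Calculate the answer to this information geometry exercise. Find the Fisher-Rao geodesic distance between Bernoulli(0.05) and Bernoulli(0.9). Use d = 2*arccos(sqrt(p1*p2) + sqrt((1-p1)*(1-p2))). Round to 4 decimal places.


Geodesic distance on Bernoulli manifold:
d(p1,p2) = 2*arccos(sqrt(p1*p2) + sqrt((1-p1)*(1-p2))).
sqrt(p1*p2) = sqrt(0.05*0.9) = 0.212132.
sqrt((1-p1)*(1-p2)) = sqrt(0.95*0.1) = 0.308221.
arg = 0.212132 + 0.308221 = 0.520353.
d = 2*arccos(0.520353) = 2.0471

2.0471


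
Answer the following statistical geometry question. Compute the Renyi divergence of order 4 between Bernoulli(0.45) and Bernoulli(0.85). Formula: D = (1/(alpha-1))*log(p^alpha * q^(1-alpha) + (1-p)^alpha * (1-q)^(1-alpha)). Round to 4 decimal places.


Renyi divergence of order alpha between Bernoulli distributions:
D = (1/(alpha-1))*log(p^alpha * q^(1-alpha) + (1-p)^alpha * (1-q)^(1-alpha)).
alpha = 4, p = 0.45, q = 0.85.
p^alpha * q^(1-alpha) = 0.45^4 * 0.85^-3 = 0.066772.
(1-p)^alpha * (1-q)^(1-alpha) = 0.55^4 * 0.15^-3 = 27.112963.
sum = 0.066772 + 27.112963 = 27.179735.
D = (1/3)*log(27.179735) = 1.1008

1.1008


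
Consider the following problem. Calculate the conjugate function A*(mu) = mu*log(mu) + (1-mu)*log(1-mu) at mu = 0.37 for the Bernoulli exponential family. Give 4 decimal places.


Legendre transform for Bernoulli:
A*(mu) = mu*log(mu) + (1-mu)*log(1-mu).
mu = 0.37, 1-mu = 0.63.
mu*log(mu) = 0.37*log(0.37) = -0.367873.
(1-mu)*log(1-mu) = 0.63*log(0.63) = -0.291082.
A* = -0.367873 + -0.291082 = -0.6590

-0.6590


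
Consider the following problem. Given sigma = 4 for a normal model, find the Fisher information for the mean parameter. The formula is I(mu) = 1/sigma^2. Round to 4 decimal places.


The Fisher information for the mean of a normal distribution is I(mu) = 1/sigma^2.
sigma = 4, so sigma^2 = 16.
I(mu) = 1/16 = 0.0625

0.0625


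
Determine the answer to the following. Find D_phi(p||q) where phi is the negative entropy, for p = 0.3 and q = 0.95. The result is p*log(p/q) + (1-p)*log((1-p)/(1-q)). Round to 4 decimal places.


Bregman divergence with negative entropy generator:
D = p*log(p/q) + (1-p)*log((1-p)/(1-q)).
p = 0.3, q = 0.95.
p*log(p/q) = 0.3*log(0.3/0.95) = -0.345804.
(1-p)*log((1-p)/(1-q)) = 0.7*log(0.7/0.05) = 1.84734.
D = -0.345804 + 1.84734 = 1.5015

1.5015


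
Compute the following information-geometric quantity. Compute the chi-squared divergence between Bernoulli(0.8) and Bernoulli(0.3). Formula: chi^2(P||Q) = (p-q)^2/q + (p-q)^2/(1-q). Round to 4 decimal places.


Chi-squared divergence between Bernoulli distributions:
chi^2 = (p-q)^2/q + (p-q)^2/(1-q).
p = 0.8, q = 0.3, p-q = 0.5.
(p-q)^2 = 0.25.
term1 = 0.25/0.3 = 0.833333.
term2 = 0.25/0.7 = 0.357143.
chi^2 = 0.833333 + 0.357143 = 1.1905

1.1905
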